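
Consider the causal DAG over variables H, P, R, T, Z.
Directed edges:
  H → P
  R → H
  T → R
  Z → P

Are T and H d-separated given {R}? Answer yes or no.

Yes — T ⊥ H | {R}.

Bayes-Ball from T | {R} reaches ∅.
H ∉ reach(T|{R}) ⇒ T ⊥ H | {R}.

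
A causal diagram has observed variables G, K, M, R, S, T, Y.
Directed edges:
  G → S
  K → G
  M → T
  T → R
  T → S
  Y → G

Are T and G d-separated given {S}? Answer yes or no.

No — T and G are d-connected given {S}.

Bayes-Ball from T | {S} reaches {G,K,M,R,Y}.
G ∈ reach(T|{S}) ⇒ T ⊥̸ G | {S}.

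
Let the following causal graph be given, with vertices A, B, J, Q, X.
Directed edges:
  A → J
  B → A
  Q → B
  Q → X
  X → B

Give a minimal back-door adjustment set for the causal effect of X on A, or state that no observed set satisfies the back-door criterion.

X→A: minimal back-door set {Q}.

desc(X)\{X}={A,B,J}; candidates ⊆ {Q}.
size 0: {}; under {} X still reaches {A,B,J,Q} ∋ A.
{Q}: X⊥A given {Q} in G with X→· removed — back-door holds.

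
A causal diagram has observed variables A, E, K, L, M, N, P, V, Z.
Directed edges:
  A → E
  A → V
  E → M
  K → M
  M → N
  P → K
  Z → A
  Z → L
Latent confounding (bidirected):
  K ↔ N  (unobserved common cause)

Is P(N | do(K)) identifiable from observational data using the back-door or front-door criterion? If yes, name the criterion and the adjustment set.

P(N|do(K)): frontdoor, adjust for {M}.

desc(K)\{K}={M,N}; candidates ⊆ {A,E,L,P,V,Z}.
K↔N: latent back-door arc(s) into K.
size 0: {}; under {} K still reaches {N,P} ∋ N.
size 1: {A}, {E}, {L} …(+3); under {A} K still reaches {N,P} ∋ N.
size 2: {A,E}, {A,L}, {A,P} …(+12); under {A,E} K still reaches {N,P} ∋ N.
K↔N cannot be blocked by any observed set — no back-door set.
{M}: (i) intercepts every directed K→N path; (ii) no back-door K→{M}; (iii) {K} blocks every back-door {M}→N. Front-door holds.
P(N|do(K)) = Σ_{M} P(M|K) Σ_{K'} P(N|M,K')P(K').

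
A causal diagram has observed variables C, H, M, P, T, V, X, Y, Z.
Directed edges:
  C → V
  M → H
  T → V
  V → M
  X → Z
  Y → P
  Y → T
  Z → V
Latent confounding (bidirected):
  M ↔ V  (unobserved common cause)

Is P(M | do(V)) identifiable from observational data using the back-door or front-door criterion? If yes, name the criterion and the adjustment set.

desc(V)\{V}={H,M}; candidates ⊆ {C,P,T,X,Y,Z}.
V↔M: latent back-door arc(s) into V.
size 0: {}; under {} V still reaches {C,H,M,P,T,X,Y,Z} ∋ M.
size 1: {C}, {P}, {T} …(+3); under {C} V still reaches {H,M,P,T,X,Y,Z} ∋ M.
size 2: {C,P}, {C,T}, {C,X} …(+12); under {C,P} V still reaches {H,M,T,X,Y,Z} ∋ M.
V↔M cannot be blocked by any observed set — no back-door set.
No mediator lies on a directed V→…→M path.
Neither criterion identifies P(M|do(V)) in this graph.

P(M|do(V)): not identifiable (no BD/FD set).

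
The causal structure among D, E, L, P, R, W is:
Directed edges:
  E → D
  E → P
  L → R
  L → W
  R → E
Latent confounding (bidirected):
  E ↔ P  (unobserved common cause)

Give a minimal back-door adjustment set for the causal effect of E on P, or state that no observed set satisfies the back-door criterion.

desc(E)\{E}={D,P}; candidates ⊆ {L,R,W}.
E↔P: latent back-door arc(s) into E.
size 0: {}; under {} E still reaches {L,P,R,W} ∋ P.
size 1: {L}, {R}, {W}; under {L} E still reaches {P,R} ∋ P.
size 2: {L,R}, {L,W}, {R,W}; under {L,R} E still reaches {P} ∋ P.
E↔P cannot be blocked by any observed set — no back-door set.

E→P: no observed back-door set.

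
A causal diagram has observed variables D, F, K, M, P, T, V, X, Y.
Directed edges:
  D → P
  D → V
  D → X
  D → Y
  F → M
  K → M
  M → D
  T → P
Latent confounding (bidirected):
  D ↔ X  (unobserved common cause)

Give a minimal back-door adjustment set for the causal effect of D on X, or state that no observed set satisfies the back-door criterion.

desc(D)\{D}={P,V,X,Y}; candidates ⊆ {F,K,M,T}.
D↔X: latent back-door arc(s) into D.
size 0: {}; under {} D still reaches {F,K,M,X} ∋ X.
size 1: {F}, {K}, {M} …(+1); under {F} D still reaches {K,M,X} ∋ X.
size 2: {F,K}, {F,M}, {F,T} …(+3); under {F,K} D still reaches {M,X} ∋ X.
D↔X cannot be blocked by any observed set — no back-door set.

D→X: no observed back-door set.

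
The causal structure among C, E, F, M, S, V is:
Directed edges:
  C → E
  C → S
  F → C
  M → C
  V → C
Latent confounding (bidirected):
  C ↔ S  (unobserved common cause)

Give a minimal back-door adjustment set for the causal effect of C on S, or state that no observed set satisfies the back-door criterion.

C→S: no observed back-door set.

desc(C)\{C}={E,S}; candidates ⊆ {F,M,V}.
C↔S: latent back-door arc(s) into C.
size 0: {}; under {} C still reaches {F,M,S,V} ∋ S.
size 1: {F}, {M}, {V}; under {F} C still reaches {M,S,V} ∋ S.
size 2: {F,M}, {F,V}, {M,V}; under {F,M} C still reaches {S,V} ∋ S.
C↔S cannot be blocked by any observed set — no back-door set.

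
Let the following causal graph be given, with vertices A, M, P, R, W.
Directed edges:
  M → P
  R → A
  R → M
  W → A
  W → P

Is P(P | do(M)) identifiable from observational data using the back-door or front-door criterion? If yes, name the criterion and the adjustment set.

desc(M)\{M}={P}; candidates ⊆ {A,R,W}.
∅: M⊥P given ∅ in G with M→· removed — back-door holds.
P(P|do(M)) = P(P|M) — no adjustment needed.

P(P|do(M)): backdoor, adjust for ∅.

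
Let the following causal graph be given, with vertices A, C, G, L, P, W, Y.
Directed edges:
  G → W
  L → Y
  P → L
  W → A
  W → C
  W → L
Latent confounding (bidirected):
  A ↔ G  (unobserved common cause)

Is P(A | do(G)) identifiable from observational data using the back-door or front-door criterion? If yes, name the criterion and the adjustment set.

P(A|do(G)): frontdoor, adjust for {W}.

desc(G)\{G}={A,C,L,W,Y}; candidates ⊆ {P}.
G↔A: latent back-door arc(s) into G.
size 0: {}; under {} G still reaches {A} ∋ A.
size 1: {P}; under {P} G still reaches {A} ∋ A.
G↔A cannot be blocked by any observed set — no back-door set.
{W}: (i) intercepts every directed G→A path; (ii) no back-door G→{W}; (iii) {G} blocks every back-door {W}→A. Front-door holds.
P(A|do(G)) = Σ_{W} P(W|G) Σ_{G'} P(A|W,G')P(G').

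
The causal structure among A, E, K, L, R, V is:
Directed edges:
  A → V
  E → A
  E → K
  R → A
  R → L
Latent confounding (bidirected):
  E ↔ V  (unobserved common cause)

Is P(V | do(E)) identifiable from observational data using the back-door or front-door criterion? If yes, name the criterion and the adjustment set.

desc(E)\{E}={A,K,V}; candidates ⊆ {L,R}.
E↔V: latent back-door arc(s) into E.
size 0: {}; under {} E still reaches {V} ∋ V.
size 1: {L}, {R}; under {L} E still reaches {V} ∋ V.
size 2: {L,R}; under {L,R} E still reaches {V} ∋ V.
E↔V cannot be blocked by any observed set — no back-door set.
{A}: (i) intercepts every directed E→V path; (ii) no back-door E→{A}; (iii) {E} blocks every back-door {A}→V. Front-door holds.
P(V|do(E)) = Σ_{A} P(A|E) Σ_{E'} P(V|A,E')P(E').

P(V|do(E)): frontdoor, adjust for {A}.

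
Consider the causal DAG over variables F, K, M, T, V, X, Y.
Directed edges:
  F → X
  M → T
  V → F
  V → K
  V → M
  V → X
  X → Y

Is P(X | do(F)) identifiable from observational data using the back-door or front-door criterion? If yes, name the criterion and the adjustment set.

P(X|do(F)): backdoor, adjust for {V}.

desc(F)\{F}={X,Y}; candidates ⊆ {K,M,T,V}.
size 0: {}; under {} F still reaches {K,M,T,V,X,Y} ∋ X.
{V}: F⊥X given {V} in G with F→· removed — back-door holds.
P(X|do(F)) = Σ_{V} P(X|F,V)·P(V).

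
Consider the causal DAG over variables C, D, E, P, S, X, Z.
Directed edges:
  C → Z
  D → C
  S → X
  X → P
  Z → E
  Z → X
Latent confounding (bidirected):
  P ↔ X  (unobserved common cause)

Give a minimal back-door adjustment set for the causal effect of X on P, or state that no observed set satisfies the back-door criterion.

desc(X)\{X}={P}; candidates ⊆ {C,D,E,S,Z}.
X↔P: latent back-door arc(s) into X.
size 0: {}; under {} X still reaches {C,D,E,P,S,Z} ∋ P.
size 1: {C}, {D}, {E} …(+2); under {C} X still reaches {E,P,S,Z} ∋ P.
size 2: {C,D}, {C,E}, {C,S} …(+7); under {C,D} X still reaches {E,P,S,Z} ∋ P.
X↔P cannot be blocked by any observed set — no back-door set.

X→P: no observed back-door set.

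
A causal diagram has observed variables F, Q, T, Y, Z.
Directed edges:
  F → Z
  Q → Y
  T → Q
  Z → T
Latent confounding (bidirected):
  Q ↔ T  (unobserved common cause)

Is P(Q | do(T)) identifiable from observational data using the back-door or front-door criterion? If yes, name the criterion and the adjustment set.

desc(T)\{T}={Q,Y}; candidates ⊆ {F,Z}.
T↔Q: latent back-door arc(s) into T.
size 0: {}; under {} T still reaches {F,Q,Y,Z} ∋ Q.
size 1: {F}, {Z}; under {F} T still reaches {Q,Y,Z} ∋ Q.
size 2: {F,Z}; under {F,Z} T still reaches {Q,Y} ∋ Q.
T↔Q cannot be blocked by any observed set — no back-door set.
No mediator lies on a directed T→…→Q path.
Neither criterion identifies P(Q|do(T)) in this graph.

P(Q|do(T)): not identifiable (no BD/FD set).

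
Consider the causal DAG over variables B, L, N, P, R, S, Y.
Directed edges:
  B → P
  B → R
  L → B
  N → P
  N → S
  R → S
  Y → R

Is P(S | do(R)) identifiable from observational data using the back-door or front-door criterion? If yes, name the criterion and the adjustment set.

desc(R)\{R}={S}; candidates ⊆ {B,L,N,P,Y}.
∅: R⊥S given ∅ in G with R→· removed — back-door holds.
P(S|do(R)) = P(S|R) — no adjustment needed.

P(S|do(R)): backdoor, adjust for ∅.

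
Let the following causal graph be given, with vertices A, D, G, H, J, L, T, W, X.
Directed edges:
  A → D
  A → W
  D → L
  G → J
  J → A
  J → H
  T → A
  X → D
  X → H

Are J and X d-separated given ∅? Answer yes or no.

Bayes-Ball from J | ∅ reaches {A,D,G,H,L,W}.
X ∉ reach(J|∅) ⇒ J ⊥ X | ∅.

Yes — J ⊥ X | ∅.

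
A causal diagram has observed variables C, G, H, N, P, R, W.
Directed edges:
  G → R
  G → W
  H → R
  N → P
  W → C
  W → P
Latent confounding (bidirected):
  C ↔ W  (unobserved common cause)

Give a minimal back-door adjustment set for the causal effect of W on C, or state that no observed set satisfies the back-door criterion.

W→C: no observed back-door set.

desc(W)\{W}={C,P}; candidates ⊆ {G,H,N,R}.
W↔C: latent back-door arc(s) into W.
size 0: {}; under {} W still reaches {C,G,R} ∋ C.
size 1: {G}, {H}, {N} …(+1); under {G} W still reaches {C} ∋ C.
size 2: {G,H}, {G,N}, {G,R} …(+3); under {G,H} W still reaches {C} ∋ C.
W↔C cannot be blocked by any observed set — no back-door set.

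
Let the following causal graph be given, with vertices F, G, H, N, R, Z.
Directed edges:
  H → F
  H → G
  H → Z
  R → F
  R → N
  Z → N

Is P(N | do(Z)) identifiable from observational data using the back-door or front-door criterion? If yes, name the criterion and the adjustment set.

P(N|do(Z)): backdoor, adjust for ∅.

desc(Z)\{Z}={N}; candidates ⊆ {F,G,H,R}.
∅: Z⊥N given ∅ in G with Z→· removed — back-door holds.
P(N|do(Z)) = P(N|Z) — no adjustment needed.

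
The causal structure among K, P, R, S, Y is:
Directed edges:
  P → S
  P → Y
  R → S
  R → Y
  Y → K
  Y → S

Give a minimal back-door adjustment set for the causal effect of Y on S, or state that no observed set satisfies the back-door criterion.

desc(Y)\{Y}={K,S}; candidates ⊆ {P,R}.
size 0: {}; under {} Y still reaches {P,R,S} ∋ S.
size 1: {P}, {R}; under {P} Y still reaches {R,S} ∋ S.
{P,R}: Y⊥S given {P,R} in G with Y→· removed — back-door holds.

Y→S: minimal back-door set {P, R}.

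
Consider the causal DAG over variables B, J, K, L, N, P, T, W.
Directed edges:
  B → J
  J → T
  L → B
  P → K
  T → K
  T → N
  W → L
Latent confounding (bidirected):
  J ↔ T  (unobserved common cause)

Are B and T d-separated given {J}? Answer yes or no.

Bayes-Ball from B | {J} reaches {K,L,N,T,W}.
T ∈ reach(B|{J}) ⇒ B ⊥̸ T | {J}.

No — B and T are d-connected given {J}.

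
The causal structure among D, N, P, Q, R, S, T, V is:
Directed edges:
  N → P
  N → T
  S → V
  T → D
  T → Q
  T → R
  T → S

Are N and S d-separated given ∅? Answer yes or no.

No — N and S are d-connected given ∅.

Bayes-Ball from N | ∅ reaches {D,P,Q,R,S,T,V}.
S ∈ reach(N|∅) ⇒ N ⊥̸ S | ∅.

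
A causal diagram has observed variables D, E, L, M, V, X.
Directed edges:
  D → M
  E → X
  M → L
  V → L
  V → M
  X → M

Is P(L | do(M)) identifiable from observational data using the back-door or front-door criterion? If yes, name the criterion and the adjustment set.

P(L|do(M)): backdoor, adjust for {V}.

desc(M)\{M}={L}; candidates ⊆ {D,E,V,X}.
size 0: {}; under {} M still reaches {D,E,L,V,X} ∋ L.
{V}: M⊥L given {V} in G with M→· removed — back-door holds.
P(L|do(M)) = Σ_{V} P(L|M,V)·P(V).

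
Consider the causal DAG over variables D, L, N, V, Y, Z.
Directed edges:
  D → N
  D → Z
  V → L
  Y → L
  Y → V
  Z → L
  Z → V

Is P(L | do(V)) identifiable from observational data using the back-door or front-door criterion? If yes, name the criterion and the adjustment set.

desc(V)\{V}={L}; candidates ⊆ {D,N,Y,Z}.
size 0: {}; under {} V still reaches {D,L,N,Y,Z} ∋ L.
size 1: {D}, {N}, {Y} …(+1); under {D} V still reaches {L,Y,Z} ∋ L.
{Y,Z}: V⊥L given {Y,Z} in G with V→· removed — back-door holds.
P(L|do(V)) = Σ_{Y,Z} P(L|V,Y,Z)·P(Y,Z).

P(L|do(V)): backdoor, adjust for {Y, Z}.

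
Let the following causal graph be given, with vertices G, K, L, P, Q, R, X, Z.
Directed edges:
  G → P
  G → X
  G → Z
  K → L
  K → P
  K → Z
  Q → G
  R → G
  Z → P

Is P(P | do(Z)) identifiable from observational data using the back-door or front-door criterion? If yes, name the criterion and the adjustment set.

P(P|do(Z)): backdoor, adjust for {G, K}.

desc(Z)\{Z}={P}; candidates ⊆ {G,K,L,Q,R,X}.
size 0: {}; under {} Z still reaches {G,K,L,P,Q,R,X} ∋ P.
size 1: {G}, {K}, {L} …(+3); under {G} Z still reaches {K,L,P} ∋ P.
{G,K}: Z⊥P given {G,K} in G with Z→· removed — back-door holds.
P(P|do(Z)) = Σ_{G,K} P(P|Z,G,K)·P(G,K).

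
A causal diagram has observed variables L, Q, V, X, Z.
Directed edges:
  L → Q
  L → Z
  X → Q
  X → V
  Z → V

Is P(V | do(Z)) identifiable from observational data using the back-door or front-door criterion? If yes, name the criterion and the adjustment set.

desc(Z)\{Z}={V}; candidates ⊆ {L,Q,X}.
∅: Z⊥V given ∅ in G with Z→· removed — back-door holds.
P(V|do(Z)) = P(V|Z) — no adjustment needed.

P(V|do(Z)): backdoor, adjust for ∅.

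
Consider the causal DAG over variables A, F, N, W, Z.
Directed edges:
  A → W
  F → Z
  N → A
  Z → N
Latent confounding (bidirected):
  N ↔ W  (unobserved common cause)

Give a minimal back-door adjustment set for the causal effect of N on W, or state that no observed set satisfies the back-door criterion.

N→W: no observed back-door set.

desc(N)\{N}={A,W}; candidates ⊆ {F,Z}.
N↔W: latent back-door arc(s) into N.
size 0: {}; under {} N still reaches {F,W,Z} ∋ W.
size 1: {F}, {Z}; under {F} N still reaches {W,Z} ∋ W.
size 2: {F,Z}; under {F,Z} N still reaches {W} ∋ W.
N↔W cannot be blocked by any observed set — no back-door set.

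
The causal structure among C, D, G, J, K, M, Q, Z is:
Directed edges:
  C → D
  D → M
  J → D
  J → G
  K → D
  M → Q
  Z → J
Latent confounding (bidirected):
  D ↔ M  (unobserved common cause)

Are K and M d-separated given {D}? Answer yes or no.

No — K and M are d-connected given {D}.

Bayes-Ball from K | {D} reaches {C,G,J,M,Q,Z}.
M ∈ reach(K|{D}) ⇒ K ⊥̸ M | {D}.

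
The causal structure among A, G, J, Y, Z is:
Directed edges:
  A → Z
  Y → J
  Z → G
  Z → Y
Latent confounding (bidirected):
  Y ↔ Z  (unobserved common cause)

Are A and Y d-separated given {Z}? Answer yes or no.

No — A and Y are d-connected given {Z}.

Bayes-Ball from A | {Z} reaches {J,Y}.
Y ∈ reach(A|{Z}) ⇒ A ⊥̸ Y | {Z}.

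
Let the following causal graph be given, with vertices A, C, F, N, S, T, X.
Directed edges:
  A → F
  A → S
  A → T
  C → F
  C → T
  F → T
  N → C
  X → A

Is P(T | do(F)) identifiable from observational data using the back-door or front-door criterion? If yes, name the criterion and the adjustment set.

P(T|do(F)): backdoor, adjust for {A, C}.

desc(F)\{F}={T}; candidates ⊆ {A,C,N,S,X}.
size 0: {}; under {} F still reaches {A,C,N,S,T,X} ∋ T.
size 1: {A}, {C}, {N} …(+2); under {A} F still reaches {C,N,T} ∋ T.
{A,C}: F⊥T given {A,C} in G with F→· removed — back-door holds.
P(T|do(F)) = Σ_{A,C} P(T|F,A,C)·P(A,C).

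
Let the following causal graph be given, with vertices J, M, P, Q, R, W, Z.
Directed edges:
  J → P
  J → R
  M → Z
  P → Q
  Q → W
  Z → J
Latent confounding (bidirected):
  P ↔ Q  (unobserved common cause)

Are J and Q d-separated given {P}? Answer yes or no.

Bayes-Ball from J | {P} reaches {M,Q,R,W,Z}.
Q ∈ reach(J|{P}) ⇒ J ⊥̸ Q | {P}.

No — J and Q are d-connected given {P}.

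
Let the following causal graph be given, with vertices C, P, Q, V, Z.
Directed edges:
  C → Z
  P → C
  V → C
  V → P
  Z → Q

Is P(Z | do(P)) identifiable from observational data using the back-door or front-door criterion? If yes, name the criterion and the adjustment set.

desc(P)\{P}={C,Q,Z}; candidates ⊆ {V}.
size 0: {}; under {} P still reaches {C,Q,V,Z} ∋ Z.
{V}: P⊥Z given {V} in G with P→· removed — back-door holds.
P(Z|do(P)) = Σ_{V} P(Z|P,V)·P(V).

P(Z|do(P)): backdoor, adjust for {V}.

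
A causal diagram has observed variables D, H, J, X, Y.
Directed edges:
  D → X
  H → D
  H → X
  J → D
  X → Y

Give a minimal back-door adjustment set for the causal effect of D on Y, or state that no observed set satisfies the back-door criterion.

D→Y: minimal back-door set {H}.

desc(D)\{D}={X,Y}; candidates ⊆ {H,J}.
size 0: {}; under {} D still reaches {H,J,X,Y} ∋ Y.
{H}: D⊥Y given {H} in G with D→· removed — back-door holds.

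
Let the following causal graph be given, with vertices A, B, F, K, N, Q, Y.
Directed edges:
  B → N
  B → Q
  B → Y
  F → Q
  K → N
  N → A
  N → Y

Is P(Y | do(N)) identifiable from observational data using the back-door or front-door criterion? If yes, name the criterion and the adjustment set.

desc(N)\{N}={A,Y}; candidates ⊆ {B,F,K,Q}.
size 0: {}; under {} N still reaches {B,K,Q,Y} ∋ Y.
{B}: N⊥Y given {B} in G with N→· removed — back-door holds.
P(Y|do(N)) = Σ_{B} P(Y|N,B)·P(B).

P(Y|do(N)): backdoor, adjust for {B}.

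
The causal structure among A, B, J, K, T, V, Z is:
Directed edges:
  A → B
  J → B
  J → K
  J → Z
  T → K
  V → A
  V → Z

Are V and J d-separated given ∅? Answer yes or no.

Yes — V ⊥ J | ∅.

Bayes-Ball from V | ∅ reaches {A,B,Z}.
J ∉ reach(V|∅) ⇒ V ⊥ J | ∅.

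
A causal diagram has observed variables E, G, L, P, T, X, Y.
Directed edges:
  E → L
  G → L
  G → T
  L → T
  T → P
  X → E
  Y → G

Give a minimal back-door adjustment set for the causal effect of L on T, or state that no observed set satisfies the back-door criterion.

desc(L)\{L}={P,T}; candidates ⊆ {E,G,X,Y}.
size 0: {}; under {} L still reaches {E,G,P,T,X,Y} ∋ T.
{G}: L⊥T given {G} in G with L→· removed — back-door holds.

L→T: minimal back-door set {G}.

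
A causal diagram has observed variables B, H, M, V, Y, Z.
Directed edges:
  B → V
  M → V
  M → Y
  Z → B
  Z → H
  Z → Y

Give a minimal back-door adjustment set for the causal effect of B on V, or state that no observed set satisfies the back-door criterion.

B→V: minimal back-door set ∅.

desc(B)\{B}={V}; candidates ⊆ {H,M,Y,Z}.
∅: B⊥V given ∅ in G with B→· removed — back-door holds.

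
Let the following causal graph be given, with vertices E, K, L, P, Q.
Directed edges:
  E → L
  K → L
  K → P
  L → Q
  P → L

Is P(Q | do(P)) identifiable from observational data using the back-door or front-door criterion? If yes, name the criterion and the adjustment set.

P(Q|do(P)): backdoor, adjust for {K}.

desc(P)\{P}={L,Q}; candidates ⊆ {E,K}.
size 0: {}; under {} P still reaches {K,L,Q} ∋ Q.
{K}: P⊥Q given {K} in G with P→· removed — back-door holds.
P(Q|do(P)) = Σ_{K} P(Q|P,K)·P(K).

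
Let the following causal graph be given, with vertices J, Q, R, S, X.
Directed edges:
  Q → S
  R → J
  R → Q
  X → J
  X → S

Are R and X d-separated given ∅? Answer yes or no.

Bayes-Ball from R | ∅ reaches {J,Q,S}.
X ∉ reach(R|∅) ⇒ R ⊥ X | ∅.

Yes — R ⊥ X | ∅.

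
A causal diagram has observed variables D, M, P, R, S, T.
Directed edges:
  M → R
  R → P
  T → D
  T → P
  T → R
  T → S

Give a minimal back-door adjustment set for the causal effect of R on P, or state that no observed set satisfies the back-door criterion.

R→P: minimal back-door set {T}.

desc(R)\{R}={P}; candidates ⊆ {D,M,S,T}.
size 0: {}; under {} R still reaches {D,M,P,S,T} ∋ P.
{T}: R⊥P given {T} in G with R→· removed — back-door holds.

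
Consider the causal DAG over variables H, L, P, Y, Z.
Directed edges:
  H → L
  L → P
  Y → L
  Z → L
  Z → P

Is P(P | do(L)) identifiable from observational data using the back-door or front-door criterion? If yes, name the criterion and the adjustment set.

desc(L)\{L}={P}; candidates ⊆ {H,Y,Z}.
size 0: {}; under {} L still reaches {H,P,Y,Z} ∋ P.
{Z}: L⊥P given {Z} in G with L→· removed — back-door holds.
P(P|do(L)) = Σ_{Z} P(P|L,Z)·P(Z).

P(P|do(L)): backdoor, adjust for {Z}.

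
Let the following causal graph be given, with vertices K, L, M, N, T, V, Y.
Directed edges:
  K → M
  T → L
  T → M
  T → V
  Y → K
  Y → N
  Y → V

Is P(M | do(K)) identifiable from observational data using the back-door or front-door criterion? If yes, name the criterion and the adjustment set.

desc(K)\{K}={M}; candidates ⊆ {L,N,T,V,Y}.
∅: K⊥M given ∅ in G with K→· removed — back-door holds.
P(M|do(K)) = P(M|K) — no adjustment needed.

P(M|do(K)): backdoor, adjust for ∅.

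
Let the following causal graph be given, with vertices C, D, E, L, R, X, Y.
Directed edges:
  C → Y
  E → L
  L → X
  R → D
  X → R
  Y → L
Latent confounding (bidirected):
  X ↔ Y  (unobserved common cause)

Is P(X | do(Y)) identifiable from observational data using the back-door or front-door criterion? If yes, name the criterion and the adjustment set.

P(X|do(Y)): frontdoor, adjust for {L}.

desc(Y)\{Y}={D,L,R,X}; candidates ⊆ {C,E}.
Y↔X: latent back-door arc(s) into Y.
size 0: {}; under {} Y still reaches {C,D,R,X} ∋ X.
size 1: {C}, {E}; under {C} Y still reaches {D,R,X} ∋ X.
size 2: {C,E}; under {C,E} Y still reaches {D,R,X} ∋ X.
Y↔X cannot be blocked by any observed set — no back-door set.
{L}: (i) intercepts every directed Y→X path; (ii) no back-door Y→{L}; (iii) {Y} blocks every back-door {L}→X. Front-door holds.
P(X|do(Y)) = Σ_{L} P(L|Y) Σ_{Y'} P(X|L,Y')P(Y').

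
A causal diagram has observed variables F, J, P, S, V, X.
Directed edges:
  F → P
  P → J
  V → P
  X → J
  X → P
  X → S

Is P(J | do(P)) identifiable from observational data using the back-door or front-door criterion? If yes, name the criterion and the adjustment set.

desc(P)\{P}={J}; candidates ⊆ {F,S,V,X}.
size 0: {}; under {} P still reaches {F,J,S,V,X} ∋ J.
{X}: P⊥J given {X} in G with P→· removed — back-door holds.
P(J|do(P)) = Σ_{X} P(J|P,X)·P(X).

P(J|do(P)): backdoor, adjust for {X}.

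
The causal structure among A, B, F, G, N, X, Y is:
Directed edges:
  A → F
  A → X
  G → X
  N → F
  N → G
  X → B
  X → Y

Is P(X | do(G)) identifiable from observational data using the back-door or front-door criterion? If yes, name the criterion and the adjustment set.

desc(G)\{G}={B,X,Y}; candidates ⊆ {A,F,N}.
∅: G⊥X given ∅ in G with G→· removed — back-door holds.
P(X|do(G)) = P(X|G) — no adjustment needed.

P(X|do(G)): backdoor, adjust for ∅.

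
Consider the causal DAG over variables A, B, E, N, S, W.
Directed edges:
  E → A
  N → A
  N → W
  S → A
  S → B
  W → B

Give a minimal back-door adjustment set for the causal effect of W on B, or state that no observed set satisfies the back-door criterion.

W→B: minimal back-door set ∅.

desc(W)\{W}={B}; candidates ⊆ {A,E,N,S}.
∅: W⊥B given ∅ in G with W→· removed — back-door holds.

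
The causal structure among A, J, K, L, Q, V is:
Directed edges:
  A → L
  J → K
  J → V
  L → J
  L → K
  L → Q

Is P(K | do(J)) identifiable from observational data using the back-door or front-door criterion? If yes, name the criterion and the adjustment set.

desc(J)\{J}={K,V}; candidates ⊆ {A,L,Q}.
size 0: {}; under {} J still reaches {A,K,L,Q} ∋ K.
{L}: J⊥K given {L} in G with J→· removed — back-door holds.
P(K|do(J)) = Σ_{L} P(K|J,L)·P(L).

P(K|do(J)): backdoor, adjust for {L}.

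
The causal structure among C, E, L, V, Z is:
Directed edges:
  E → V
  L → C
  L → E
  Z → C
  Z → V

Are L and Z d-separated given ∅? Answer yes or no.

Bayes-Ball from L | ∅ reaches {C,E,V}.
Z ∉ reach(L|∅) ⇒ L ⊥ Z | ∅.

Yes — L ⊥ Z | ∅.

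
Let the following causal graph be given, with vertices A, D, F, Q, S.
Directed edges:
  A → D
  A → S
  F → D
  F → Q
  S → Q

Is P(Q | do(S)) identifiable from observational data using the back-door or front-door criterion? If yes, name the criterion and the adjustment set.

P(Q|do(S)): backdoor, adjust for ∅.

desc(S)\{S}={Q}; candidates ⊆ {A,D,F}.
∅: S⊥Q given ∅ in G with S→· removed — back-door holds.
P(Q|do(S)) = P(Q|S) — no adjustment needed.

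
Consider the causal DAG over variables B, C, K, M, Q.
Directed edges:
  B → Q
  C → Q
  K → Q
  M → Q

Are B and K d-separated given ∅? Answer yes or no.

Bayes-Ball from B | ∅ reaches {Q}.
K ∉ reach(B|∅) ⇒ B ⊥ K | ∅.

Yes — B ⊥ K | ∅.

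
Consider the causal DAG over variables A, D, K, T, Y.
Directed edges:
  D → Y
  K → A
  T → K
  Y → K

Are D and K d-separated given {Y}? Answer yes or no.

Yes — D ⊥ K | {Y}.

Bayes-Ball from D | {Y} reaches ∅.
K ∉ reach(D|{Y}) ⇒ D ⊥ K | {Y}.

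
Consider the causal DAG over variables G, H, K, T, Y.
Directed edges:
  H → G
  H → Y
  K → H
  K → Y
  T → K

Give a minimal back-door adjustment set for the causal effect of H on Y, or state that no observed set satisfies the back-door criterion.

desc(H)\{H}={G,Y}; candidates ⊆ {K,T}.
size 0: {}; under {} H still reaches {K,T,Y} ∋ Y.
{K}: H⊥Y given {K} in G with H→· removed — back-door holds.

H→Y: minimal back-door set {K}.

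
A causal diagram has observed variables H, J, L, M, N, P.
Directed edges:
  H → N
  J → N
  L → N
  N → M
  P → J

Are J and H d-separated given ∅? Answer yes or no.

Yes — J ⊥ H | ∅.

Bayes-Ball from J | ∅ reaches {M,N,P}.
H ∉ reach(J|∅) ⇒ J ⊥ H | ∅.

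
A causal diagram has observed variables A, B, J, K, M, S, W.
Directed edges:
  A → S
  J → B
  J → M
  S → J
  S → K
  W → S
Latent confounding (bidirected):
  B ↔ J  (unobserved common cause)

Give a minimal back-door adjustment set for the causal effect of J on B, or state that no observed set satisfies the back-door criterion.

J→B: no observed back-door set.

desc(J)\{J}={B,M}; candidates ⊆ {A,K,S,W}.
J↔B: latent back-door arc(s) into J.
size 0: {}; under {} J still reaches {A,B,K,S,W} ∋ B.
size 1: {A}, {K}, {S} …(+1); under {A} J still reaches {B,K,S,W} ∋ B.
size 2: {A,K}, {A,S}, {A,W} …(+3); under {A,K} J still reaches {B,S,W} ∋ B.
J↔B cannot be blocked by any observed set — no back-door set.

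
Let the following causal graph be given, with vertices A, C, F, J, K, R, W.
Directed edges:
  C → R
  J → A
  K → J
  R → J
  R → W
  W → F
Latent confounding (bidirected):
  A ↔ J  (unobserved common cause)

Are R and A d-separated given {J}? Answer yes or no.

Bayes-Ball from R | {J} reaches {A,C,F,K,W}.
A ∈ reach(R|{J}) ⇒ R ⊥̸ A | {J}.

No — R and A are d-connected given {J}.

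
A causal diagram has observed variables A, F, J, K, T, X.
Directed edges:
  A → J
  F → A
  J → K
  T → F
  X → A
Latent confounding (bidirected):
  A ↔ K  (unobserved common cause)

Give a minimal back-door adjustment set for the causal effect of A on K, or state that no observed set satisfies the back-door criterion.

A→K: no observed back-door set.

desc(A)\{A}={J,K}; candidates ⊆ {F,T,X}.
A↔K: latent back-door arc(s) into A.
size 0: {}; under {} A still reaches {F,K,T,X} ∋ K.
size 1: {F}, {T}, {X}; under {F} A still reaches {K,X} ∋ K.
size 2: {F,T}, {F,X}, {T,X}; under {F,T} A still reaches {K,X} ∋ K.
A↔K cannot be blocked by any observed set — no back-door set.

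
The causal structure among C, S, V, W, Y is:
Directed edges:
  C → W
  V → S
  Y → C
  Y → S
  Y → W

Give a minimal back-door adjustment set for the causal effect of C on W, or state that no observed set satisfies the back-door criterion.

C→W: minimal back-door set {Y}.

desc(C)\{C}={W}; candidates ⊆ {S,V,Y}.
size 0: {}; under {} C still reaches {S,W,Y} ∋ W.
{Y}: C⊥W given {Y} in G with C→· removed — back-door holds.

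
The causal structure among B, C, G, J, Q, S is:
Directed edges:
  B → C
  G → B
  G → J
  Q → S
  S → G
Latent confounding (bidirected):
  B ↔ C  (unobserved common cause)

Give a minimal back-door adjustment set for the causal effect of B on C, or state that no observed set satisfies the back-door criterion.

B→C: no observed back-door set.

desc(B)\{B}={C}; candidates ⊆ {G,J,Q,S}.
B↔C: latent back-door arc(s) into B.
size 0: {}; under {} B still reaches {C,G,J,Q,S} ∋ C.
size 1: {G}, {J}, {Q} …(+1); under {G} B still reaches {C} ∋ C.
size 2: {G,J}, {G,Q}, {G,S} …(+3); under {G,J} B still reaches {C} ∋ C.
B↔C cannot be blocked by any observed set — no back-door set.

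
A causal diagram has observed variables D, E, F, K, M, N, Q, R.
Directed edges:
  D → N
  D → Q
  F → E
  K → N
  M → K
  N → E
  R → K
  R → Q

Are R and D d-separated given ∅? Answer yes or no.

Yes — R ⊥ D | ∅.

Bayes-Ball from R | ∅ reaches {E,K,N,Q}.
D ∉ reach(R|∅) ⇒ R ⊥ D | ∅.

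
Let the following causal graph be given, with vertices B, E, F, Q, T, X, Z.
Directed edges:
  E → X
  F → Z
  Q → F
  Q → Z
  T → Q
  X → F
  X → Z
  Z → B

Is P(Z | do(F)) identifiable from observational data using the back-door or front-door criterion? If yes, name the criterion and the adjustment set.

P(Z|do(F)): backdoor, adjust for {Q, X}.

desc(F)\{F}={B,Z}; candidates ⊆ {E,Q,T,X}.
size 0: {}; under {} F still reaches {B,E,Q,T,X,Z} ∋ Z.
size 1: {E}, {Q}, {T} …(+1); under {E} F still reaches {B,Q,T,X,Z} ∋ Z.
{Q,X}: F⊥Z given {Q,X} in G with F→· removed — back-door holds.
P(Z|do(F)) = Σ_{Q,X} P(Z|F,Q,X)·P(Q,X).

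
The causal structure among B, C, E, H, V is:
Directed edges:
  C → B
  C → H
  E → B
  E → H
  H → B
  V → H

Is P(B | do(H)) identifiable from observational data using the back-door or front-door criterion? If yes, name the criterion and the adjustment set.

P(B|do(H)): backdoor, adjust for {C, E}.

desc(H)\{H}={B}; candidates ⊆ {C,E,V}.
size 0: {}; under {} H still reaches {B,C,E,V} ∋ B.
size 1: {C}, {E}, {V}; under {C} H still reaches {B,E,V} ∋ B.
{C,E}: H⊥B given {C,E} in G with H→· removed — back-door holds.
P(B|do(H)) = Σ_{C,E} P(B|H,C,E)·P(C,E).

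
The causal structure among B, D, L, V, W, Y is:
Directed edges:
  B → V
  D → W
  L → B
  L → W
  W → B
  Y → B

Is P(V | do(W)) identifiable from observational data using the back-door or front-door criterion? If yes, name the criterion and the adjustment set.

desc(W)\{W}={B,V}; candidates ⊆ {D,L,Y}.
size 0: {}; under {} W still reaches {B,D,L,V} ∋ V.
{L}: W⊥V given {L} in G with W→· removed — back-door holds.
P(V|do(W)) = Σ_{L} P(V|W,L)·P(L).

P(V|do(W)): backdoor, adjust for {L}.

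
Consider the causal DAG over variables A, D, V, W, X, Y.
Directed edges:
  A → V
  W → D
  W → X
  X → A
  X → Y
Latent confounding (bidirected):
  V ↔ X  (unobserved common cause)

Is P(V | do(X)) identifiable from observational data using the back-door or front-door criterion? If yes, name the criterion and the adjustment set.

P(V|do(X)): frontdoor, adjust for {A}.

desc(X)\{X}={A,V,Y}; candidates ⊆ {D,W}.
X↔V: latent back-door arc(s) into X.
size 0: {}; under {} X still reaches {D,V,W} ∋ V.
size 1: {D}, {W}; under {D} X still reaches {V,W} ∋ V.
size 2: {D,W}; under {D,W} X still reaches {V} ∋ V.
X↔V cannot be blocked by any observed set — no back-door set.
{A}: (i) intercepts every directed X→V path; (ii) no back-door X→{A}; (iii) {X} blocks every back-door {A}→V. Front-door holds.
P(V|do(X)) = Σ_{A} P(A|X) Σ_{X'} P(V|A,X')P(X').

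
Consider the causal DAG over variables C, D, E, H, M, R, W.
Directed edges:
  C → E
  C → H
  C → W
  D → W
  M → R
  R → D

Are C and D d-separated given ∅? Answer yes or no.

Yes — C ⊥ D | ∅.

Bayes-Ball from C | ∅ reaches {E,H,W}.
D ∉ reach(C|∅) ⇒ C ⊥ D | ∅.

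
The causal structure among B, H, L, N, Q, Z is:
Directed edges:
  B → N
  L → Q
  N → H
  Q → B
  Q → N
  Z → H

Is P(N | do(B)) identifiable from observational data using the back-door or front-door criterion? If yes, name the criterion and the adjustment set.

P(N|do(B)): backdoor, adjust for {Q}.

desc(B)\{B}={H,N}; candidates ⊆ {L,Q,Z}.
size 0: {}; under {} B still reaches {H,L,N,Q} ∋ N.
{Q}: B⊥N given {Q} in G with B→· removed — back-door holds.
P(N|do(B)) = Σ_{Q} P(N|B,Q)·P(Q).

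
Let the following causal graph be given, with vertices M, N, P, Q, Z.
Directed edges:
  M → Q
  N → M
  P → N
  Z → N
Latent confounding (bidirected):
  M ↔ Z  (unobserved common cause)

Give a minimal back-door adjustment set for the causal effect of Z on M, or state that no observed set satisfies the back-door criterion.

Z→M: no observed back-door set.

desc(Z)\{Z}={M,N,Q}; candidates ⊆ {P}.
Z↔M: latent back-door arc(s) into Z.
size 0: {}; under {} Z still reaches {M,Q} ∋ M.
size 1: {P}; under {P} Z still reaches {M,Q} ∋ M.
Z↔M cannot be blocked by any observed set — no back-door set.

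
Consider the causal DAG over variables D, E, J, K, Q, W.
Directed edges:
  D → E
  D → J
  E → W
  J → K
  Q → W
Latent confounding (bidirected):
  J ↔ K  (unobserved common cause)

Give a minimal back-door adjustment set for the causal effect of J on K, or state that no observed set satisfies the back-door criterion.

J→K: no observed back-door set.

desc(J)\{J}={K}; candidates ⊆ {D,E,Q,W}.
J↔K: latent back-door arc(s) into J.
size 0: {}; under {} J still reaches {D,E,K,W} ∋ K.
size 1: {D}, {E}, {Q} …(+1); under {D} J still reaches {K} ∋ K.
size 2: {D,E}, {D,Q}, {D,W} …(+3); under {D,E} J still reaches {K} ∋ K.
J↔K cannot be blocked by any observed set — no back-door set.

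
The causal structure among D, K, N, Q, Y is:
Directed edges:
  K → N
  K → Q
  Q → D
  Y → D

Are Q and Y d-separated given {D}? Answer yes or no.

Bayes-Ball from Q | {D} reaches {K,N,Y}.
Y ∈ reach(Q|{D}) ⇒ Q ⊥̸ Y | {D}.

No — Q and Y are d-connected given {D}.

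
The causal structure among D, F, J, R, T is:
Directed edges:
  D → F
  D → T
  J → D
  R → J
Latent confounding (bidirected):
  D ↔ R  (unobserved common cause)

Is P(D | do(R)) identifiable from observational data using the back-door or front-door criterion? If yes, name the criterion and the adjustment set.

P(D|do(R)): frontdoor, adjust for {J}.

desc(R)\{R}={D,F,J,T}; candidates ⊆ {—}.
R↔D: latent back-door arc(s) into R.
size 0: {}; under {} R still reaches {D,F,T} ∋ D.
R↔D cannot be blocked by any observed set — no back-door set.
{J}: (i) intercepts every directed R→D path; (ii) no back-door R→{J}; (iii) {R} blocks every back-door {J}→D. Front-door holds.
P(D|do(R)) = Σ_{J} P(J|R) Σ_{R'} P(D|J,R')P(R').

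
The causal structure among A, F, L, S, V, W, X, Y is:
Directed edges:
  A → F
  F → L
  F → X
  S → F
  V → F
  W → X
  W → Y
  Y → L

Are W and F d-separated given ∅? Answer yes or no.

Bayes-Ball from W | ∅ reaches {L,X,Y}.
F ∉ reach(W|∅) ⇒ W ⊥ F | ∅.

Yes — W ⊥ F | ∅.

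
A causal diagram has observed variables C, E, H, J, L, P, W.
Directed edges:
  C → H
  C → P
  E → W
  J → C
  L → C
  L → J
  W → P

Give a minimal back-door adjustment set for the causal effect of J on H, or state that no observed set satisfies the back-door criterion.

desc(J)\{J}={C,H,P}; candidates ⊆ {E,L,W}.
size 0: {}; under {} J still reaches {C,H,L,P} ∋ H.
{L}: J⊥H given {L} in G with J→· removed — back-door holds.

J→H: minimal back-door set {L}.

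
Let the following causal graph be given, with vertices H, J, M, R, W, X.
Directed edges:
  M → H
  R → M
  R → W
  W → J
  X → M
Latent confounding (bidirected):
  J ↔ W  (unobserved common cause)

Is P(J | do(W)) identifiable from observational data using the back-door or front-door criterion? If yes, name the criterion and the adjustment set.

desc(W)\{W}={J}; candidates ⊆ {H,M,R,X}.
W↔J: latent back-door arc(s) into W.
size 0: {}; under {} W still reaches {H,J,M,R} ∋ J.
size 1: {H}, {M}, {R} …(+1); under {H} W still reaches {J,M,R,X} ∋ J.
size 2: {H,M}, {H,R}, {H,X} …(+3); under {H,M} W still reaches {J,R,X} ∋ J.
W↔J cannot be blocked by any observed set — no back-door set.
No mediator lies on a directed W→…→J path.
Neither criterion identifies P(J|do(W)) in this graph.

P(J|do(W)): not identifiable (no BD/FD set).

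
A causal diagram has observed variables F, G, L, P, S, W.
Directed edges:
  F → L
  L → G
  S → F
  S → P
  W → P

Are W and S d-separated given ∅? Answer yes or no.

Bayes-Ball from W | ∅ reaches {P}.
S ∉ reach(W|∅) ⇒ W ⊥ S | ∅.

Yes — W ⊥ S | ∅.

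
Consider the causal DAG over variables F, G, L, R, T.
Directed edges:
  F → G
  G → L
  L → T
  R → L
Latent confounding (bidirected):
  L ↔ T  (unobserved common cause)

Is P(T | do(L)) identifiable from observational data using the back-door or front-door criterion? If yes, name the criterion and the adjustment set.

desc(L)\{L}={T}; candidates ⊆ {F,G,R}.
L↔T: latent back-door arc(s) into L.
size 0: {}; under {} L still reaches {F,G,R,T} ∋ T.
size 1: {F}, {G}, {R}; under {F} L still reaches {G,R,T} ∋ T.
size 2: {F,G}, {F,R}, {G,R}; under {F,G} L still reaches {R,T} ∋ T.
L↔T cannot be blocked by any observed set — no back-door set.
No mediator lies on a directed L→…→T path.
Neither criterion identifies P(T|do(L)) in this graph.

P(T|do(L)): not identifiable (no BD/FD set).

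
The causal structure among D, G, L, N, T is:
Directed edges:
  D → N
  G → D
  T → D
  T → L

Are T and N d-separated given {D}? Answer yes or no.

Bayes-Ball from T | {D} reaches {G,L}.
N ∉ reach(T|{D}) ⇒ T ⊥ N | {D}.

Yes — T ⊥ N | {D}.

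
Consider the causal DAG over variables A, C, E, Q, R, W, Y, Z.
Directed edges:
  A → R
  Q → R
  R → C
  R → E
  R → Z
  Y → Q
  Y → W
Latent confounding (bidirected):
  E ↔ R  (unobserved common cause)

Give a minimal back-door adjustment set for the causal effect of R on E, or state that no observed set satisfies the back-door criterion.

desc(R)\{R}={C,E,Z}; candidates ⊆ {A,Q,W,Y}.
R↔E: latent back-door arc(s) into R.
size 0: {}; under {} R still reaches {A,E,Q,W,Y} ∋ E.
size 1: {A}, {Q}, {W} …(+1); under {A} R still reaches {E,Q,W,Y} ∋ E.
size 2: {A,Q}, {A,W}, {A,Y} …(+3); under {A,Q} R still reaches {E} ∋ E.
R↔E cannot be blocked by any observed set — no back-door set.

R→E: no observed back-door set.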